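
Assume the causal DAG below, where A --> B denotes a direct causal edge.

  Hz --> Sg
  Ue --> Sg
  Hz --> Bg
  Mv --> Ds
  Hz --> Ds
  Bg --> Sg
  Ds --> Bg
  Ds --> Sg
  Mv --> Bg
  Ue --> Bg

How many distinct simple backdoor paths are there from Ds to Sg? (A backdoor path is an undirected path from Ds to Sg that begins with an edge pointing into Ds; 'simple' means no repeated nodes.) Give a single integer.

6

A backdoor path from Ds to Sg is any simple undirected path whose first edge points into Ds (i.e. leaves Ds via a parent).
Parents of Ds: {Hz, Mv}.
Enumerating:
  P1: Ds <- Hz -> Bg <- Ue -> Sg
  P2: Ds <- Hz -> Bg -> Sg
  P3: Ds <- Hz -> Sg
  P4: Ds <- Mv -> Bg <- Hz -> Sg
  P5: Ds <- Mv -> Bg <- Ue -> Sg
  P6: Ds <- Mv -> Bg -> Sg
That exhausts the simple backdoor paths. Count: 6.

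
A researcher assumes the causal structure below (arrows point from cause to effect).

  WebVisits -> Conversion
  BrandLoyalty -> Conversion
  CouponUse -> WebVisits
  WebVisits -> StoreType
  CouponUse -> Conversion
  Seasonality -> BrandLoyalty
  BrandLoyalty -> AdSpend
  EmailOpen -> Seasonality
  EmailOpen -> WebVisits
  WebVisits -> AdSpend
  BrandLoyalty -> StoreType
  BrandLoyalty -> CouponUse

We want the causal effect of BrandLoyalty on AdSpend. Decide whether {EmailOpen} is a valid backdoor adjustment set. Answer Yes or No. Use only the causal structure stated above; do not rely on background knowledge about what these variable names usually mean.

Yes

Backdoor paths from BrandLoyalty to AdSpend (paths whose first edge points into BrandLoyalty):
  P1: BrandLoyalty <- Seasonality <- EmailOpen -> WebVisits -> AdSpend
Condition 1 (no descendant of BrandLoyalty in the set): holds — descendants of BrandLoyalty are {AdSpend, Conversion, CouponUse, StoreType, WebVisits}; none are in {EmailOpen}.
Condition 2 (every backdoor path blocked by {EmailOpen}):
  P1: blocked at fork node EmailOpen ∈ conditioning set.
{EmailOpen} satisfies the backdoor criterion.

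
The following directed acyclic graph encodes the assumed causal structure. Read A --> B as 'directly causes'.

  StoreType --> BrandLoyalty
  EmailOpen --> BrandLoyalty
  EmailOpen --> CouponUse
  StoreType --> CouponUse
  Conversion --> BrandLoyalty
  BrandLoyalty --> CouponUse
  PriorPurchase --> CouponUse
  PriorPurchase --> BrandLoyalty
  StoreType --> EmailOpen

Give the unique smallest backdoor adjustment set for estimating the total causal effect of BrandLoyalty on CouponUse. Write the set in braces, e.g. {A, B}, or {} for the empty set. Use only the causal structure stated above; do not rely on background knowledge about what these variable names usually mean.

{EmailOpen, PriorPurchase, StoreType}

Variables eligible for adjustment (non-descendants of BrandLoyalty, excluding BrandLoyalty and CouponUse): {Conversion, EmailOpen, PriorPurchase, StoreType}.
Backdoor paths from BrandLoyalty to CouponUse:
  P1: BrandLoyalty <- StoreType -> EmailOpen -> CouponUse
  P2: BrandLoyalty <- StoreType -> CouponUse
  P3: BrandLoyalty <- PriorPurchase -> CouponUse
  P4: BrandLoyalty <- EmailOpen <- StoreType -> CouponUse
  P5: BrandLoyalty <- EmailOpen -> CouponUse
The empty set is not sufficient: P1 (BrandLoyalty <- StoreType -> EmailOpen -> CouponUse) has no collider blocking it and no conditioned non-collider, so it is open.
Try {EmailOpen, PriorPurchase, StoreType}:
  P1: blocked at fork node StoreType ∈ conditioning set.
  P2: blocked at fork node StoreType ∈ conditioning set.
  P3: blocked at fork node PriorPurchase ∈ conditioning set.
  P4: blocked at chain node EmailOpen ∈ conditioning set.
  P5: blocked at fork node EmailOpen ∈ conditioning set.
{EmailOpen, PriorPurchase, StoreType} contains no descendant of BrandLoyalty and blocks every backdoor path.
Every element of {EmailOpen, PriorPurchase, StoreType} is needed (dropping EmailOpen leaves P5 open; dropping PriorPurchase leaves P3 open; dropping StoreType leaves P2 open), so no proper subset is valid.
Among all size-3 subsets of the eligible variables, only {EmailOpen, PriorPurchase, StoreType} blocks every backdoor path, so it is the unique smallest valid adjustment set.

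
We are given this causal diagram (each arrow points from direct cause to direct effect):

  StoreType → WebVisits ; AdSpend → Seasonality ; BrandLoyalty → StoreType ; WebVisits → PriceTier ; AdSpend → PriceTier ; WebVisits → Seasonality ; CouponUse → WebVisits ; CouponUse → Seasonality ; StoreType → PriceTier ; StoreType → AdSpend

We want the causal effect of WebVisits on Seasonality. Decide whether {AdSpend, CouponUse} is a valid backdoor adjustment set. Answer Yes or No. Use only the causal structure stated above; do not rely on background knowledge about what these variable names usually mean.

Backdoor paths from WebVisits to Seasonality (paths whose first edge points into WebVisits):
  P1: WebVisits <- CouponUse -> Seasonality
  P2: WebVisits <- StoreType -> AdSpend -> Seasonality
  P3: WebVisits <- StoreType -> PriceTier <- AdSpend -> Seasonality
Condition 1 (no descendant of WebVisits in the set): holds — descendants of WebVisits are {PriceTier, Seasonality}; none are in {AdSpend, CouponUse}.
Condition 2 (every backdoor path blocked by {AdSpend, CouponUse}):
  P1: blocked at fork node CouponUse ∈ conditioning set.
  P2: blocked at chain node AdSpend ∈ conditioning set.
  P3: blocked at collider PriceTier (neither it nor any descendant is in the conditioning set).
{AdSpend, CouponUse} satisfies the backdoor criterion.

Yes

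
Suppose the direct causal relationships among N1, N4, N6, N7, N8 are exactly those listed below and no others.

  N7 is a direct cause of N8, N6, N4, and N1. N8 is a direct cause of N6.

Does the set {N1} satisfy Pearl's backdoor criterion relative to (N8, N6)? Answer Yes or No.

Backdoor paths from N8 to N6 (paths whose first edge points into N8):
  P1: N8 <- N7 -> N6
Condition 1 (no descendant of N8 in the set): holds — descendants of N8 are {N6}; none are in {N1}.
Condition 2 (every backdoor path blocked by {N1}):
  P1: open — no interior node is in the conditioning set.
{N1} does not satisfy the backdoor criterion.

No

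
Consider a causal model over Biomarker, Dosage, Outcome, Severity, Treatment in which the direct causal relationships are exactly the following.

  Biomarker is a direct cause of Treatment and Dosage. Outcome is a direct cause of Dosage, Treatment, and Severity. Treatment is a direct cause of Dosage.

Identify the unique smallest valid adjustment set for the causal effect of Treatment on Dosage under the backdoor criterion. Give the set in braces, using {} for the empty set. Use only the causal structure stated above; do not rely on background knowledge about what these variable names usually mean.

Variables eligible for adjustment (non-descendants of Treatment, excluding Treatment and Dosage): {Biomarker, Outcome, Severity}.
Backdoor paths from Treatment to Dosage:
  P1: Treatment <- Outcome -> Dosage
  P2: Treatment <- Biomarker -> Dosage
The empty set is not sufficient: P1 (Treatment <- Outcome -> Dosage) has no collider blocking it and no conditioned non-collider, so it is open.
Try {Biomarker, Outcome}:
  P1: blocked at fork node Outcome ∈ conditioning set.
  P2: blocked at fork node Biomarker ∈ conditioning set.
{Biomarker, Outcome} contains no descendant of Treatment and blocks every backdoor path.
Every element of {Biomarker, Outcome} is needed (dropping Biomarker leaves P2 open; dropping Outcome leaves P1 open), so no proper subset is valid.
Among all size-2 subsets of the eligible variables, only {Biomarker, Outcome} blocks every backdoor path, so it is the unique smallest valid adjustment set.

{Biomarker, Outcome}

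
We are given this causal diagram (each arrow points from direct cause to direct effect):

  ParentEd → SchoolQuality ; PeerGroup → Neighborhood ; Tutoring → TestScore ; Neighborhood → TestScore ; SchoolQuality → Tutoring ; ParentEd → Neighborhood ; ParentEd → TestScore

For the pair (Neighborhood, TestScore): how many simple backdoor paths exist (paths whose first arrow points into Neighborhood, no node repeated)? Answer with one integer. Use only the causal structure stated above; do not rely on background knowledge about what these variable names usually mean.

A backdoor path from Neighborhood to TestScore is any simple undirected path whose first edge points into Neighborhood (i.e. leaves Neighborhood via a parent).
Parents of Neighborhood: {ParentEd, PeerGroup}.
Enumerating:
  P1: Neighborhood <- ParentEd -> SchoolQuality -> Tutoring -> TestScore
  P2: Neighborhood <- ParentEd -> TestScore
That exhausts the simple backdoor paths. Count: 2.

2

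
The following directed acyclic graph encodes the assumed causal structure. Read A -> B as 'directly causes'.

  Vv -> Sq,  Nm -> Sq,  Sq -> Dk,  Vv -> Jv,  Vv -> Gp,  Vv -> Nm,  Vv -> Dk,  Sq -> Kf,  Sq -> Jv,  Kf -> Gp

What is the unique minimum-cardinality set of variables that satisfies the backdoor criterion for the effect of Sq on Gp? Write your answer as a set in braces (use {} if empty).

{Vv}

Variables eligible for adjustment (non-descendants of Sq, excluding Sq and Gp): {Nm, Vv}.
Backdoor paths from Sq to Gp:
  P1: Sq <- Vv -> Gp
  P2: Sq <- Nm <- Vv -> Gp
The empty set is not sufficient: P1 (Sq <- Vv -> Gp) has no collider blocking it and no conditioned non-collider, so it is open.
Try {Vv}:
  P1: blocked at fork node Vv ∈ conditioning set.
  P2: blocked at fork node Vv ∈ conditioning set.
{Vv} contains no descendant of Sq and blocks every backdoor path.
No other singleton works — e.g. {Nm} leaves P1 open — so {Vv} is the unique smallest valid adjustment set.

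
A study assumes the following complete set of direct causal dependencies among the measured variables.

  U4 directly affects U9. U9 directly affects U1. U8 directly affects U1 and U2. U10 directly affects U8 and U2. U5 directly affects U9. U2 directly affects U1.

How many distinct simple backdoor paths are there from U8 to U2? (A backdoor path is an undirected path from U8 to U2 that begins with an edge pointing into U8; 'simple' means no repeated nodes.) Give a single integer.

1

A backdoor path from U8 to U2 is any simple undirected path whose first edge points into U8 (i.e. leaves U8 via a parent).
Parents of U8: {U10}.
Enumerating:
  P1: U8 <- U10 -> U2
That exhausts the simple backdoor paths. Count: 1.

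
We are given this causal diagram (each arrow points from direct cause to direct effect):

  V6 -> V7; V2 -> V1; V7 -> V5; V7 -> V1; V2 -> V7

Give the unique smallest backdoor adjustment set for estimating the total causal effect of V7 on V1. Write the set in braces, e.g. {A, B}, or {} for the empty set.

{V2}

Variables eligible for adjustment (non-descendants of V7, excluding V7 and V1): {V2, V6}.
Backdoor paths from V7 to V1:
  P1: V7 <- V2 -> V1
The empty set is not sufficient: P1 (V7 <- V2 -> V1) has no collider blocking it and no conditioned non-collider, so it is open.
Try {V2}:
  P1: blocked at fork node V2 ∈ conditioning set.
{V2} contains no descendant of V7 and blocks every backdoor path.
No other singleton works — e.g. {V6} leaves P1 open — so {V2} is the unique smallest valid adjustment set.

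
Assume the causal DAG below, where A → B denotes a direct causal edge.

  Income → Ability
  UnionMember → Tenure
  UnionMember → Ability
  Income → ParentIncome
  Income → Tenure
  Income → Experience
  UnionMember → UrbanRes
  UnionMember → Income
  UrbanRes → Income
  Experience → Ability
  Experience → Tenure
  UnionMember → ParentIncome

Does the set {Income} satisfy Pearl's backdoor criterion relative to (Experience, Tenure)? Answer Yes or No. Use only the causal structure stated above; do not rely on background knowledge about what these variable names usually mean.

Yes

Backdoor paths from Experience to Tenure (paths whose first edge points into Experience):
  P1: Experience <- Income <- UnionMember -> Tenure
  P2: Experience <- Income <- UrbanRes <- UnionMember -> Tenure
  P3: Experience <- Income -> ParentIncome <- UnionMember -> Tenure
  P4: Experience <- Income -> Ability <- UnionMember -> Tenure
  P5: Experience <- Income -> Tenure
Condition 1 (no descendant of Experience in the set): holds — descendants of Experience are {Ability, Tenure}; none are in {Income}.
Condition 2 (every backdoor path blocked by {Income}):
  P1: blocked at chain node Income ∈ conditioning set.
  P2: blocked at chain node Income ∈ conditioning set.
  P3: blocked at fork node Income ∈ conditioning set.
  P4: blocked at fork node Income ∈ conditioning set.
  P5: blocked at fork node Income ∈ conditioning set.
{Income} satisfies the backdoor criterion.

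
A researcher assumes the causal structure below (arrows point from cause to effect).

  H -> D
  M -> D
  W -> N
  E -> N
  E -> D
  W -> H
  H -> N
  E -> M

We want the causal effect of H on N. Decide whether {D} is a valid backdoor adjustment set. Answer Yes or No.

Backdoor paths from H to N (paths whose first edge points into H):
  P1: H <- W -> N
Condition 1 (no descendant of H in the set): FAILS — D is a descendant of H.
Condition 2 (every backdoor path blocked by {D}):
  P1: open — no interior node is in the conditioning set.
{D} does not satisfy the backdoor criterion.

No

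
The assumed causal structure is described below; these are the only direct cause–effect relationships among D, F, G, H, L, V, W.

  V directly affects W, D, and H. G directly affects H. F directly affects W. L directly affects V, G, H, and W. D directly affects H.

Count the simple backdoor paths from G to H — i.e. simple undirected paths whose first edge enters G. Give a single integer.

5

A backdoor path from G to H is any simple undirected path whose first edge points into G (i.e. leaves G via a parent).
Parents of G: {L}.
Enumerating:
  P1: G <- L -> V -> D -> H
  P2: G <- L -> V -> H
  P3: G <- L -> H
  P4: G <- L -> W <- V -> D -> H
  P5: G <- L -> W <- V -> H
That exhausts the simple backdoor paths. Count: 5.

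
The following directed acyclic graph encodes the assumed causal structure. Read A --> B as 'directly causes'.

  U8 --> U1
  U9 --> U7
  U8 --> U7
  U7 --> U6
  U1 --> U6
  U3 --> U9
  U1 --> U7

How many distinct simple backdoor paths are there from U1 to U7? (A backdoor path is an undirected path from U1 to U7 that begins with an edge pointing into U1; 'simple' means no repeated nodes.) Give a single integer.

A backdoor path from U1 to U7 is any simple undirected path whose first edge points into U1 (i.e. leaves U1 via a parent).
Parents of U1: {U8}.
Enumerating:
  P1: U1 <- U8 -> U7
That exhausts the simple backdoor paths. Count: 1.

1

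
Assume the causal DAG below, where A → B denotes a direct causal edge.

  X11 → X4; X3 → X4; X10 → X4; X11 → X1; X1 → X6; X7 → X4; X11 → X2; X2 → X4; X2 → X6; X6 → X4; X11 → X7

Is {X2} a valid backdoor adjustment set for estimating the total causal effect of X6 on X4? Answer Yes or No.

Backdoor paths from X6 to X4 (paths whose first edge points into X6):
  P1: X6 <- X2 <- X11 -> X7 -> X4
  P2: X6 <- X2 <- X11 -> X4
  P3: X6 <- X2 -> X4
  P4: X6 <- X1 <- X11 -> X2 -> X4
  P5: X6 <- X1 <- X11 -> X7 -> X4
  P6: X6 <- X1 <- X11 -> X4
Condition 1 (no descendant of X6 in the set): holds — descendants of X6 are {X4}; none are in {X2}.
Condition 2 (every backdoor path blocked by {X2}):
  P1: blocked at chain node X2 ∈ conditioning set.
  P2: blocked at chain node X2 ∈ conditioning set.
  P3: blocked at fork node X2 ∈ conditioning set.
  P4: blocked at chain node X2 ∈ conditioning set.
  P5: open — no interior node is in the conditioning set.
  P6: open — no interior node is in the conditioning set.
{X2} does not satisfy the backdoor criterion.

No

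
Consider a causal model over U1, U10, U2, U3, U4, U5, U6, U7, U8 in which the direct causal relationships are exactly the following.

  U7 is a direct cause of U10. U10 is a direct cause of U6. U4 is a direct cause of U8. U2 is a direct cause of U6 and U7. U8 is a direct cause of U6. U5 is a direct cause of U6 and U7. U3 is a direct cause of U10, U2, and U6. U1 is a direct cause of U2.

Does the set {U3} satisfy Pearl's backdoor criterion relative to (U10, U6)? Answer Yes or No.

No

Backdoor paths from U10 to U6 (paths whose first edge points into U10):
  P1: U10 <- U3 -> U2 -> U7 <- U5 -> U6
  P2: U10 <- U3 -> U2 -> U6
  P3: U10 <- U3 -> U6
  P4: U10 <- U7 <- U5 -> U6
  P5: U10 <- U7 <- U2 <- U3 -> U6
  P6: U10 <- U7 <- U2 -> U6
Condition 1 (no descendant of U10 in the set): holds — descendants of U10 are {U6}; none are in {U3}.
Condition 2 (every backdoor path blocked by {U3}):
  P1: blocked at fork node U3 ∈ conditioning set.
  P2: blocked at fork node U3 ∈ conditioning set.
  P3: blocked at fork node U3 ∈ conditioning set.
  P4: open — no interior node is in the conditioning set.
  P5: blocked at fork node U3 ∈ conditioning set.
  P6: open — no interior node is in the conditioning set.
{U3} does not satisfy the backdoor criterion.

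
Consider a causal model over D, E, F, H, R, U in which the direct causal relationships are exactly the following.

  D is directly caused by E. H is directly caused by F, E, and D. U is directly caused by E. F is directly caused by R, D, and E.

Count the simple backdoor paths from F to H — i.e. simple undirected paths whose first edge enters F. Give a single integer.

A backdoor path from F to H is any simple undirected path whose first edge points into F (i.e. leaves F via a parent).
Parents of F: {D, E, R}.
Enumerating:
  P1: F <- E -> D -> H
  P2: F <- E -> H
  P3: F <- D <- E -> H
  P4: F <- D -> H
That exhausts the simple backdoor paths. Count: 4.

4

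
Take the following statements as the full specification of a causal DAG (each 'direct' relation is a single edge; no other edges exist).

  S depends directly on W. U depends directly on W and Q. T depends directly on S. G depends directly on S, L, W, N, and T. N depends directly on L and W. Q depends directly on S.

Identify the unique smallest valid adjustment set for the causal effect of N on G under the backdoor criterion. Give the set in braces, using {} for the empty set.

{L, W}

Variables eligible for adjustment (non-descendants of N, excluding N and G): {L, Q, S, T, U, W}.
Backdoor paths from N to G:
  P1: N <- L -> G
  P2: N <- W -> S -> T -> G
  P3: N <- W -> S -> G
  P4: N <- W -> G
  P5: N <- W -> U <- Q <- S -> T -> G
  P6: N <- W -> U <- Q <- S -> G
The empty set is not sufficient: P1 (N <- L -> G) has no collider blocking it and no conditioned non-collider, so it is open.
Try {L, W}:
  P1: blocked at fork node L ∈ conditioning set.
  P2: blocked at fork node W ∈ conditioning set.
  P3: blocked at fork node W ∈ conditioning set.
  P4: blocked at fork node W ∈ conditioning set.
  P5: blocked at fork node W ∈ conditioning set.
  P6: blocked at fork node W ∈ conditioning set.
{L, W} contains no descendant of N and blocks every backdoor path.
Every element of {L, W} is needed (dropping L leaves P1 open; dropping W leaves P2 open), so no proper subset is valid.
Among all size-2 subsets of the eligible variables, only {L, W} blocks every backdoor path, so it is the unique smallest valid adjustment set.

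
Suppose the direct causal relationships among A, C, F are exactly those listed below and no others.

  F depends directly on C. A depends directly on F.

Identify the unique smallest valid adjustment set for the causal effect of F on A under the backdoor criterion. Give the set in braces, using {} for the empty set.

Variables eligible for adjustment (non-descendants of F, excluding F and A): {C}.
Backdoor paths from F to A:
  (none)
With no backdoor paths the empty set already satisfies the criterion, and it is trivially minimal.

{}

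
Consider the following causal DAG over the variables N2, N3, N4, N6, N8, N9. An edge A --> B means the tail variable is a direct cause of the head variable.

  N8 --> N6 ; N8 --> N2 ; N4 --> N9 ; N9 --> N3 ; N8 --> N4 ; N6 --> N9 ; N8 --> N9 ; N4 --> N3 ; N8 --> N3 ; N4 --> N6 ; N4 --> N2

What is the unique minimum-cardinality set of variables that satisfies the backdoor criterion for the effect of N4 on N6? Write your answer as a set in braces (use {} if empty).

{N8}

Variables eligible for adjustment (non-descendants of N4, excluding N4 and N6): {N8}.
Backdoor paths from N4 to N6:
  P1: N4 <- N8 -> N6
  P2: N4 <- N8 -> N9 <- N6
  P3: N4 <- N8 -> N3 <- N9 <- N6
The empty set is not sufficient: P1 (N4 <- N8 -> N6) has no collider blocking it and no conditioned non-collider, so it is open.
Try {N8}:
  P1: blocked at fork node N8 ∈ conditioning set.
  P2: blocked at fork node N8 ∈ conditioning set.
  P3: blocked at fork node N8 ∈ conditioning set.
{N8} contains no descendant of N4 and blocks every backdoor path.
{N8} is the unique smallest valid adjustment set.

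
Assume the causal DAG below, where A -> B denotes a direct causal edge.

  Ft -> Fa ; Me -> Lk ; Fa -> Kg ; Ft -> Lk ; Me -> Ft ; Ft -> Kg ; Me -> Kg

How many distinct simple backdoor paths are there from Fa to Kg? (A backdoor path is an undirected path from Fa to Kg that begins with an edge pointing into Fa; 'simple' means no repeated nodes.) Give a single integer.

3

A backdoor path from Fa to Kg is any simple undirected path whose first edge points into Fa (i.e. leaves Fa via a parent).
Parents of Fa: {Ft}.
Enumerating:
  P1: Fa <- Ft <- Me -> Kg
  P2: Fa <- Ft -> Lk <- Me -> Kg
  P3: Fa <- Ft -> Kg
That exhausts the simple backdoor paths. Count: 3.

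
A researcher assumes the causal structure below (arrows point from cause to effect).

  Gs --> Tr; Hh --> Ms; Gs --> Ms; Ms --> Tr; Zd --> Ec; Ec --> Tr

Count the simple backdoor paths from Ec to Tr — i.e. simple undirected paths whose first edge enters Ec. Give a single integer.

0

A backdoor path from Ec to Tr is any simple undirected path whose first edge points into Ec (i.e. leaves Ec via a parent).
Parents of Ec: {Zd}.
No simple path from any parent of Ec reaches Tr without revisiting Ec, so there are no backdoor paths.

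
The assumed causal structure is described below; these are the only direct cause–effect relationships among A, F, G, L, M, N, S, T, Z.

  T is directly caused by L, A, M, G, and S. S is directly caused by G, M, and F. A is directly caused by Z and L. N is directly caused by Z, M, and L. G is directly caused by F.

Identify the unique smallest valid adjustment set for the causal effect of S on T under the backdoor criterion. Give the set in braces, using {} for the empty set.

{G, M}

Variables eligible for adjustment (non-descendants of S, excluding S and T): {A, F, G, L, M, N, Z}.
Backdoor paths from S to T:
  P1: S <- M -> N <- Z -> A <- L -> T
  P2: S <- M -> N <- Z -> A -> T
  P3: S <- M -> N <- L -> A -> T
  P4: S <- M -> N <- L -> T
  P5: S <- M -> T
  P6: S <- F -> G -> T
  P7: S <- G -> T
The empty set is not sufficient: P5 (S <- M -> T) has no collider blocking it and no conditioned non-collider, so it is open.
Try {G, M}:
  P1: blocked at fork node M ∈ conditioning set.
  P2: blocked at fork node M ∈ conditioning set.
  P3: blocked at fork node M ∈ conditioning set.
  P4: blocked at fork node M ∈ conditioning set.
  P5: blocked at fork node M ∈ conditioning set.
  P6: blocked at chain node G ∈ conditioning set.
  P7: blocked at fork node G ∈ conditioning set.
{G, M} contains no descendant of S and blocks every backdoor path.
Every element of {G, M} is needed (dropping G leaves P6 open; dropping M leaves P5 open), so no proper subset is valid.
Among all size-2 subsets of the eligible variables, only {G, M} blocks every backdoor path, so it is the unique smallest valid adjustment set.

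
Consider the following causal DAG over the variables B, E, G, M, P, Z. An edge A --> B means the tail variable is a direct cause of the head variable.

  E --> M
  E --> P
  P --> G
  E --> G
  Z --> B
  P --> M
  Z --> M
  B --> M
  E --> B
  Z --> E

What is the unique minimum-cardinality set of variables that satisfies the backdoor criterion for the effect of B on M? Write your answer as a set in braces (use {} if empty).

Variables eligible for adjustment (non-descendants of B, excluding B and M): {E, G, P, Z}.
Backdoor paths from B to M:
  P1: B <- Z -> E -> P -> M
  P2: B <- Z -> E -> M
  P3: B <- Z -> E -> G <- P -> M
  P4: B <- Z -> M
  P5: B <- E <- Z -> M
  P6: B <- E -> P -> M
  P7: B <- E -> M
  P8: B <- E -> G <- P -> M
The empty set is not sufficient: P1 (B <- Z -> E -> P -> M) has no collider blocking it and no conditioned non-collider, so it is open.
Try {E, Z}:
  P1: blocked at fork node Z ∈ conditioning set.
  P2: blocked at fork node Z ∈ conditioning set.
  P3: blocked at fork node Z ∈ conditioning set.
  P4: blocked at fork node Z ∈ conditioning set.
  P5: blocked at chain node E ∈ conditioning set.
  P6: blocked at fork node E ∈ conditioning set.
  P7: blocked at fork node E ∈ conditioning set.
  P8: blocked at fork node E ∈ conditioning set.
{E, Z} contains no descendant of B and blocks every backdoor path.
Every element of {E, Z} is needed (dropping E leaves P6 open; dropping Z leaves P4 open), so no proper subset is valid.
Among all size-2 subsets of the eligible variables, only {E, Z} blocks every backdoor path, so it is the unique smallest valid adjustment set.

{E, Z}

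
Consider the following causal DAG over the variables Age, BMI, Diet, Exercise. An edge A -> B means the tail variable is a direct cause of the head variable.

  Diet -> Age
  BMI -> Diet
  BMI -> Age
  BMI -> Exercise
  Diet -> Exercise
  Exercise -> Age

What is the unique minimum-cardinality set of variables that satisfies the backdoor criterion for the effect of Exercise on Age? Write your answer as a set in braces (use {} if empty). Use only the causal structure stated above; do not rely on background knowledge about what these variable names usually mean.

Variables eligible for adjustment (non-descendants of Exercise, excluding Exercise and Age): {BMI, Diet}.
Backdoor paths from Exercise to Age:
  P1: Exercise <- BMI -> Diet -> Age
  P2: Exercise <- BMI -> Age
  P3: Exercise <- Diet <- BMI -> Age
  P4: Exercise <- Diet -> Age
The empty set is not sufficient: P1 (Exercise <- BMI -> Diet -> Age) has no collider blocking it and no conditioned non-collider, so it is open.
Try {BMI, Diet}:
  P1: blocked at fork node BMI ∈ conditioning set.
  P2: blocked at fork node BMI ∈ conditioning set.
  P3: blocked at chain node Diet ∈ conditioning set.
  P4: blocked at fork node Diet ∈ conditioning set.
{BMI, Diet} contains no descendant of Exercise and blocks every backdoor path.
Every element of {BMI, Diet} is needed (dropping BMI leaves P2 open; dropping Diet leaves P4 open), so no proper subset is valid.
Among all size-2 subsets of the eligible variables, only {BMI, Diet} blocks every backdoor path, so it is the unique smallest valid adjustment set.

{BMI, Diet}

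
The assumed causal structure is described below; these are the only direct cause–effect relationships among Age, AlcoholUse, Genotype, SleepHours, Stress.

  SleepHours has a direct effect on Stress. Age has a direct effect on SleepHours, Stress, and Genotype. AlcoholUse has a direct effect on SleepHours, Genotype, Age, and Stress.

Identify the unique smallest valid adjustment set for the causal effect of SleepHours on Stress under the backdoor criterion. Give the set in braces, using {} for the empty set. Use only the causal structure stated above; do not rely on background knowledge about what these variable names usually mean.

{Age, AlcoholUse}

Variables eligible for adjustment (non-descendants of SleepHours, excluding SleepHours and Stress): {Age, AlcoholUse, Genotype}.
Backdoor paths from SleepHours to Stress:
  P1: SleepHours <- AlcoholUse -> Age -> Stress
  P2: SleepHours <- AlcoholUse -> Genotype <- Age -> Stress
  P3: SleepHours <- AlcoholUse -> Stress
  P4: SleepHours <- Age <- AlcoholUse -> Stress
  P5: SleepHours <- Age -> Genotype <- AlcoholUse -> Stress
  P6: SleepHours <- Age -> Stress
The empty set is not sufficient: P1 (SleepHours <- AlcoholUse -> Age -> Stress) has no collider blocking it and no conditioned non-collider, so it is open.
Try {Age, AlcoholUse}:
  P1: blocked at fork node AlcoholUse ∈ conditioning set.
  P2: blocked at fork node AlcoholUse ∈ conditioning set.
  P3: blocked at fork node AlcoholUse ∈ conditioning set.
  P4: blocked at chain node Age ∈ conditioning set.
  P5: blocked at fork node Age ∈ conditioning set.
  P6: blocked at fork node Age ∈ conditioning set.
{Age, AlcoholUse} contains no descendant of SleepHours and blocks every backdoor path.
Every element of {Age, AlcoholUse} is needed (dropping Age leaves P6 open; dropping AlcoholUse leaves P3 open), so no proper subset is valid.
Among all size-2 subsets of the eligible variables, only {Age, AlcoholUse} blocks every backdoor path, so it is the unique smallest valid adjustment set.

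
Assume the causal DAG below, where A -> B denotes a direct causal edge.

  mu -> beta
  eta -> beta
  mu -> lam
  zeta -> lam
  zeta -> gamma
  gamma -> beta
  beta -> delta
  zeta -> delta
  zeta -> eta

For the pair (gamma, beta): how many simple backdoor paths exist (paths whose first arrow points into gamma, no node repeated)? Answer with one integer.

A backdoor path from gamma to beta is any simple undirected path whose first edge points into gamma (i.e. leaves gamma via a parent).
Parents of gamma: {zeta}.
Enumerating:
  P1: gamma <- zeta -> eta -> beta
  P2: gamma <- zeta -> lam <- mu -> beta
  P3: gamma <- zeta -> delta <- beta
That exhausts the simple backdoor paths. Count: 3.

3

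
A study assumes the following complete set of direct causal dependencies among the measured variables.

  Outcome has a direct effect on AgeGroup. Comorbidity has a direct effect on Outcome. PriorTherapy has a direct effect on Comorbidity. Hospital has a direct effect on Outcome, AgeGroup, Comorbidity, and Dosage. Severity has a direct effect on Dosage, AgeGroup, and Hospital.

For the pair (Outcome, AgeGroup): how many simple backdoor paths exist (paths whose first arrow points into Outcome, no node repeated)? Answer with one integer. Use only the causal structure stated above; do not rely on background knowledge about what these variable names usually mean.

6

A backdoor path from Outcome to AgeGroup is any simple undirected path whose first edge points into Outcome (i.e. leaves Outcome via a parent).
Parents of Outcome: {Comorbidity, Hospital}.
Enumerating:
  P1: Outcome <- Hospital <- Severity -> AgeGroup
  P2: Outcome <- Hospital -> Dosage <- Severity -> AgeGroup
  P3: Outcome <- Hospital -> AgeGroup
  P4: Outcome <- Comorbidity <- Hospital <- Severity -> AgeGroup
  P5: Outcome <- Comorbidity <- Hospital -> Dosage <- Severity -> AgeGroup
  P6: Outcome <- Comorbidity <- Hospital -> AgeGroup
That exhausts the simple backdoor paths. Count: 6.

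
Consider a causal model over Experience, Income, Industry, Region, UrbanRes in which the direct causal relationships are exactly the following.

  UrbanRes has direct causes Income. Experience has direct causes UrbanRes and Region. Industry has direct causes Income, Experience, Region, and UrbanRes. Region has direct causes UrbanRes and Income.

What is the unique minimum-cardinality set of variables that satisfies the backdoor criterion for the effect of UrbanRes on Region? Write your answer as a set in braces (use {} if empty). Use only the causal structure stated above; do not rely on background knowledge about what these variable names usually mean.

Variables eligible for adjustment (non-descendants of UrbanRes, excluding UrbanRes and Region): {Income}.
Backdoor paths from UrbanRes to Region:
  P1: UrbanRes <- Income -> Region
  P2: UrbanRes <- Income -> Industry <- Region
  P3: UrbanRes <- Income -> Industry <- Experience <- Region
The empty set is not sufficient: P1 (UrbanRes <- Income -> Region) has no collider blocking it and no conditioned non-collider, so it is open.
Try {Income}:
  P1: blocked at fork node Income ∈ conditioning set.
  P2: blocked at fork node Income ∈ conditioning set.
  P3: blocked at fork node Income ∈ conditioning set.
{Income} contains no descendant of UrbanRes and blocks every backdoor path.
{Income} is the unique smallest valid adjustment set.

{Income}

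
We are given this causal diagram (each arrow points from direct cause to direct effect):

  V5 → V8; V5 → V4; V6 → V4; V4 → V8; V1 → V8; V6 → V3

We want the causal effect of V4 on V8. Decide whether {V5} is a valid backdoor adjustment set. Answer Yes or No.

Yes

Backdoor paths from V4 to V8 (paths whose first edge points into V4):
  P1: V4 <- V5 -> V8
Condition 1 (no descendant of V4 in the set): holds — descendants of V4 are {V8}; none are in {V5}.
Condition 2 (every backdoor path blocked by {V5}):
  P1: blocked at fork node V5 ∈ conditioning set.
{V5} satisfies the backdoor criterion.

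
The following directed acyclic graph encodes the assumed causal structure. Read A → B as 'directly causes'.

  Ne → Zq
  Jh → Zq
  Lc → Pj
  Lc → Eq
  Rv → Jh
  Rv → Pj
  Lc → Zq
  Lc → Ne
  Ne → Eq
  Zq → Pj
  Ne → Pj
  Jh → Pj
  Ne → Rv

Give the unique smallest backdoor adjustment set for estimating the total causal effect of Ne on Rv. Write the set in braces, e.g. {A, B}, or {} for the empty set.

Variables eligible for adjustment (non-descendants of Ne, excluding Ne and Rv): {Lc}.
Backdoor paths from Ne to Rv:
  P1: Ne <- Lc -> Zq <- Jh <- Rv
  P2: Ne <- Lc -> Zq <- Jh -> Pj <- Rv
  P3: Ne <- Lc -> Zq -> Pj <- Rv
  P4: Ne <- Lc -> Zq -> Pj <- Jh <- Rv
  P5: Ne <- Lc -> Pj <- Rv
  P6: Ne <- Lc -> Pj <- Jh <- Rv
  P7: Ne <- Lc -> Pj <- Zq <- Jh <- Rv
Each backdoor path contains an unconditioned collider, so every path is already blocked with the empty conditioning set:
  P1: blocked at collider Zq (neither it nor any descendant is in the conditioning set).
  P2: blocked at collider Zq (neither it nor any descendant is in the conditioning set).
  P3: blocked at collider Pj (neither it nor any descendant is in the conditioning set).
  P4: blocked at collider Pj (neither it nor any descendant is in the conditioning set).
  P5: blocked at collider Pj (neither it nor any descendant is in the conditioning set).
  P6: blocked at collider Pj (neither it nor any descendant is in the conditioning set).
  P7: blocked at collider Pj (neither it nor any descendant is in the conditioning set).
The empty set is therefore the unique smallest valid set.

{}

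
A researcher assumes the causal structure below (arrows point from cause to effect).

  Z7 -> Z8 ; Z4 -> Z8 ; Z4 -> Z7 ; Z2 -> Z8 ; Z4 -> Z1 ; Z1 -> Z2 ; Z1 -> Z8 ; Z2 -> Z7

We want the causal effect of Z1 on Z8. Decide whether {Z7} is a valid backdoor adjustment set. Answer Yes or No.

No

Backdoor paths from Z1 to Z8 (paths whose first edge points into Z1):
  P1: Z1 <- Z4 -> Z7 <- Z2 -> Z8
  P2: Z1 <- Z4 -> Z7 -> Z8
  P3: Z1 <- Z4 -> Z8
Condition 1 (no descendant of Z1 in the set): FAILS — Z7 is a descendant of Z1.
Condition 2 (every backdoor path blocked by {Z7}):
  P1: open — collider(s) Z7 are conditioned on (or have a conditioned descendant) and no non-collider on the path is in the set.
  P2: blocked at chain node Z7 ∈ conditioning set.
  P3: open — no interior node is in the conditioning set.
{Z7} does not satisfy the backdoor criterion.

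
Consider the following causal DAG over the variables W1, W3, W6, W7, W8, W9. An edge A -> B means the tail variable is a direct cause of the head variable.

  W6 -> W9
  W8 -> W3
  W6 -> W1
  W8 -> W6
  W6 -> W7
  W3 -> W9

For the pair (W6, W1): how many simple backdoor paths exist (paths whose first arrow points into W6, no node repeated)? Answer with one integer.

A backdoor path from W6 to W1 is any simple undirected path whose first edge points into W6 (i.e. leaves W6 via a parent).
Parents of W6: {W8}.
No simple path from any parent of W6 reaches W1 without revisiting W6, so there are no backdoor paths.

0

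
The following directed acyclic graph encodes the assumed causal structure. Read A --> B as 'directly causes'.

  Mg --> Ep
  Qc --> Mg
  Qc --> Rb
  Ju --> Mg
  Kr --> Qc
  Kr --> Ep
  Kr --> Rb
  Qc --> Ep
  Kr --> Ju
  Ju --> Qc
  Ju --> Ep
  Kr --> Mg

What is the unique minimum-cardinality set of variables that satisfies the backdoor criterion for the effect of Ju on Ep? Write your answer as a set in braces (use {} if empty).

{Kr}

Variables eligible for adjustment (non-descendants of Ju, excluding Ju and Ep): {Kr}.
Backdoor paths from Ju to Ep:
  P1: Ju <- Kr -> Qc -> Mg -> Ep
  P2: Ju <- Kr -> Qc -> Ep
  P3: Ju <- Kr -> Mg <- Qc -> Ep
  P4: Ju <- Kr -> Mg -> Ep
  P5: Ju <- Kr -> Ep
  P6: Ju <- Kr -> Rb <- Qc -> Mg -> Ep
  P7: Ju <- Kr -> Rb <- Qc -> Ep
The empty set is not sufficient: P1 (Ju <- Kr -> Qc -> Mg -> Ep) has no collider blocking it and no conditioned non-collider, so it is open.
Try {Kr}:
  P1: blocked at fork node Kr ∈ conditioning set.
  P2: blocked at fork node Kr ∈ conditioning set.
  P3: blocked at fork node Kr ∈ conditioning set.
  P4: blocked at fork node Kr ∈ conditioning set.
  P5: blocked at fork node Kr ∈ conditioning set.
  P6: blocked at fork node Kr ∈ conditioning set.
  P7: blocked at fork node Kr ∈ conditioning set.
{Kr} contains no descendant of Ju and blocks every backdoor path.
{Kr} is the unique smallest valid adjustment set.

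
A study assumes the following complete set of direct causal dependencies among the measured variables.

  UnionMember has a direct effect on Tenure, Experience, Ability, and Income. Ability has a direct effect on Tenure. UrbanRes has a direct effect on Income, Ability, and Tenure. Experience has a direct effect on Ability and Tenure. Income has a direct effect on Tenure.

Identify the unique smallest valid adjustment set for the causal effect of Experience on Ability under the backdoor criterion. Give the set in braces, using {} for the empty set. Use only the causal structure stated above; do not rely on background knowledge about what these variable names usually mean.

{UnionMember}

Variables eligible for adjustment (non-descendants of Experience, excluding Experience and Ability): {Income, UnionMember, UrbanRes}.
Backdoor paths from Experience to Ability:
  P1: Experience <- UnionMember -> Income <- UrbanRes -> Ability
  P2: Experience <- UnionMember -> Income <- UrbanRes -> Tenure <- Ability
  P3: Experience <- UnionMember -> Income -> Tenure <- UrbanRes -> Ability
  P4: Experience <- UnionMember -> Income -> Tenure <- Ability
  P5: Experience <- UnionMember -> Ability
  P6: Experience <- UnionMember -> Tenure <- UrbanRes -> Ability
  P7: Experience <- UnionMember -> Tenure <- Income <- UrbanRes -> Ability
  P8: Experience <- UnionMember -> Tenure <- Ability
The empty set is not sufficient: P5 (Experience <- UnionMember -> Ability) has no collider blocking it and no conditioned non-collider, so it is open.
Try {UnionMember}:
  P1: blocked at fork node UnionMember ∈ conditioning set.
  P2: blocked at fork node UnionMember ∈ conditioning set.
  P3: blocked at fork node UnionMember ∈ conditioning set.
  P4: blocked at fork node UnionMember ∈ conditioning set.
  P5: blocked at fork node UnionMember ∈ conditioning set.
  P6: blocked at fork node UnionMember ∈ conditioning set.
  P7: blocked at fork node UnionMember ∈ conditioning set.
  P8: blocked at fork node UnionMember ∈ conditioning set.
{UnionMember} contains no descendant of Experience and blocks every backdoor path.
No other singleton works — e.g. {UrbanRes} leaves P5 open — so {UnionMember} is the unique smallest valid adjustment set.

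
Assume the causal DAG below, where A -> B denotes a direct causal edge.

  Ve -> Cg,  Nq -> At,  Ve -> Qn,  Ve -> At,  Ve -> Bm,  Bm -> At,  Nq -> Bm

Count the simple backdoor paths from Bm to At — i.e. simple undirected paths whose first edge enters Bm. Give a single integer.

2

A backdoor path from Bm to At is any simple undirected path whose first edge points into Bm (i.e. leaves Bm via a parent).
Parents of Bm: {Nq, Ve}.
Enumerating:
  P1: Bm <- Ve -> At
  P2: Bm <- Nq -> At
That exhausts the simple backdoor paths. Count: 2.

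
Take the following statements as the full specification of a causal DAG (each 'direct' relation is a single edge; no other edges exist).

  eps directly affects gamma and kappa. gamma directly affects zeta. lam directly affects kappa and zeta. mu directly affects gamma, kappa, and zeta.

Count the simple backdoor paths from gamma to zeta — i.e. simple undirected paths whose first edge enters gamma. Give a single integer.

4

A backdoor path from gamma to zeta is any simple undirected path whose first edge points into gamma (i.e. leaves gamma via a parent).
Parents of gamma: {eps, mu}.
Enumerating:
  P1: gamma <- eps -> kappa <- mu -> zeta
  P2: gamma <- eps -> kappa <- lam -> zeta
  P3: gamma <- mu -> kappa <- lam -> zeta
  P4: gamma <- mu -> zeta
That exhausts the simple backdoor paths. Count: 4.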